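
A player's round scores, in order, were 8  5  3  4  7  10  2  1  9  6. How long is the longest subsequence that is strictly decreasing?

5

Negate each value so 'decreasing' becomes 'increasing', then run patience tails on the negated sequence:
-8 → extends → [-8]
-5 → extends → [-8, -5]
-3 → extends → [-8, -5, -3]
-4 → replaces -3 → [-8, -5, -4]
-7 → replaces -5 → [-8, -7, -4]
-10 → replaces -8 → [-10, -7, -4]
-2 → extends → [-10, -7, -4, -2]
-1 → extends → [-10, -7, -4, -2, -1]
-9 → replaces -7 → [-10, -9, -4, -2, -1]
-6 → replaces -4 → [-10, -9, -6, -2, -1]
Five tails, so the longest strictly decreasing subsequence of the original has length 5.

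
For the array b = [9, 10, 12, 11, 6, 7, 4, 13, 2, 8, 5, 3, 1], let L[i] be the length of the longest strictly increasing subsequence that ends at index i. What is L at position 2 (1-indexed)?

dp[i] = 1 + max{dp[j] : j<i, b[j]<b[i]} (or 1 if no such j):
i:      1  2  3  4  5  6  7  8  9 10 11 12 13
b[i]:   9 10 12 11  6  7  4 13  2  8  5  3  1
dp:     1  2  3  3  1  2  1  4  1  3  2  2  1
At index 2 the value is 2.

2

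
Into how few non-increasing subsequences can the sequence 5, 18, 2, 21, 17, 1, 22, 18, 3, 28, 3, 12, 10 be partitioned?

5

Place each on the leftmost legal pile:
5 → new pile 1 (tops now [5])
18 → new pile 2 (tops now [5, 18])
2 → pile 1 (tops now [2, 18])
21 → new pile 3 (tops now [2, 18, 21])
17 → pile 2 (tops now [2, 17, 21])
1 → pile 1 (tops now [1, 17, 21])
22 → new pile 4 (tops now [1, 17, 21, 22])
18 → pile 3 (tops now [1, 17, 18, 22])
3 → pile 2 (tops now [1, 3, 18, 22])
28 → new pile 5 (tops now [1, 3, 18, 22, 28])
3 → pile 2 (tops now [1, 3, 18, 22, 28])
12 → pile 3 (tops now [1, 3, 12, 22, 28])
10 → pile 3 (tops now [1, 3, 10, 22, 28])
Five piles.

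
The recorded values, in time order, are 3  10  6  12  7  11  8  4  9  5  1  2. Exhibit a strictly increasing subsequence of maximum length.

3, 6, 7, 8, 9

Patience tails give the LIS length; then backtrack through the dp parents:
3 → extends → [3]
10 → extends → [3, 10]
6 → replaces 10 → [3, 6]
12 → extends → [3, 6, 12]
7 → replaces 12 → [3, 6, 7]
11 → extends → [3, 6, 7, 11]
8 → replaces 11 → [3, 6, 7, 8]
4 → replaces 6 → [3, 4, 7, 8]
9 → extends → [3, 4, 7, 8, 9]
5 → replaces 7 → [3, 4, 5, 8, 9]
1 → replaces 3 → [1, 4, 5, 8, 9]
2 → replaces 4 → [1, 2, 5, 8, 9]
Length 5; one witness is 3, 6, 7, 8, 9.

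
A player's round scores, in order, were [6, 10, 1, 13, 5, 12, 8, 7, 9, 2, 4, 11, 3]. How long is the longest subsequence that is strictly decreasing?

Negate each value so 'decreasing' becomes 'increasing', then run patience tails on the negated sequence:
-6 → extends → [-6]
-10 → replaces -6 → [-10]
-1 → extends → [-10, -1]
-13 → replaces -10 → [-13, -1]
-5 → replaces -1 → [-13, -5]
-12 → replaces -5 → [-13, -12]
-8 → extends → [-13, -12, -8]
-7 → extends → [-13, -12, -8, -7]
-9 → replaces -8 → [-13, -12, -9, -7]
-2 → extends → [-13, -12, -9, -7, -2]
-4 → replaces -2 → [-13, -12, -9, -7, -4]
-11 → replaces -9 → [-13, -12, -11, -7, -4]
-3 → extends → [-13, -12, -11, -7, -4, -3]
Six tails, so the longest strictly decreasing subsequence of the original has length 6.

6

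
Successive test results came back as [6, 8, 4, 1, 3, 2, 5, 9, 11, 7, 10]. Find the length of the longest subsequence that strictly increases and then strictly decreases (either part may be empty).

6

inc[i] = longest strictly increasing subsequence ending at i; dec[i] = longest strictly decreasing subsequence starting at i:
i:      1  2  3  4  5  6  7  8  9 10 11
a[i]:   6  8  4  1  3  2  5  9 11  7 10
inc:    1  2  1  1  2  2  3  4  5  4  5
dec:    4  4  3  1  2  1  1  2  2  1  1
Best peak at i=9 (value 11): inc=5, dec=2, length 5+2−1 = 6.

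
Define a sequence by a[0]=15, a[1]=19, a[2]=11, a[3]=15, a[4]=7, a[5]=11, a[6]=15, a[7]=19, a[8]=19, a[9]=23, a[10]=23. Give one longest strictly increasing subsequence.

Patience tails give the LIS length; then backtrack through the dp parents:
15 → extends → [15]
19 → extends → [15, 19]
11 → replaces 15 → [11, 19]
15 → replaces 19 → [11, 15]
7 → replaces 11 → [7, 15]
11 → replaces 15 → [7, 11]
15 → extends → [7, 11, 15]
19 → extends → [7, 11, 15, 19]
19 → already a tail → [7, 11, 15, 19]
23 → extends → [7, 11, 15, 19, 23]
23 → already a tail → [7, 11, 15, 19, 23]
Length 5; one witness is 7, 11, 15, 19, 23.

7, 11, 15, 19, 23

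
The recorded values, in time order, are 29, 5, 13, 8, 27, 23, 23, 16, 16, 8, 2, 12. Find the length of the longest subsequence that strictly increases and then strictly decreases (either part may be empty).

7

inc[i] = longest strictly increasing subsequence ending at i; dec[i] = longest strictly decreasing subsequence starting at i:
i:      1  2  3  4  5  6  7  8  9 10 11 12
a[i]:  29  5 13  8 27 23 23 16 16  8  2 12
inc:    1  1  2  2  3  3  3  3  3  2  1  3
dec:    6  2  3  2  5  4  4  3  3  2  1  1
Best peak at i=5 (value 27): inc=3, dec=5, length 3+5−1 = 7.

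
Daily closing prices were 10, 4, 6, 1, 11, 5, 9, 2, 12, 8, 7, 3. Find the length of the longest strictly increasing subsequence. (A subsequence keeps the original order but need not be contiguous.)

Track the smallest tail for each achievable length (strict):
10 → extends → [10]
4 → replaces 10 → [4]
6 → extends → [4, 6]
1 → replaces 4 → [1, 6]
11 → extends → [1, 6, 11]
5 → replaces 6 → [1, 5, 11]
9 → replaces 11 → [1, 5, 9]
2 → replaces 5 → [1, 2, 9]
12 → extends → [1, 2, 9, 12]
8 → replaces 9 → [1, 2, 8, 12]
7 → replaces 8 → [1, 2, 7, 12]
3 → replaces 7 → [1, 2, 3, 12]
Four tails, so the longest strictly increasing subsequence has length 4 (e.g. 4, 6, 11, 12).

4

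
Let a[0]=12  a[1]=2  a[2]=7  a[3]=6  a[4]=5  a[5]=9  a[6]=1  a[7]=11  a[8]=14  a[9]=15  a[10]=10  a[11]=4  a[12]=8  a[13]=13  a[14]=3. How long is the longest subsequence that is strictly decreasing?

Let dp[i] be the longest strictly decreasing subsequence ending at i:
i:      0  1  2  3  4  5  6  7  8  9 10 11 12 13 14
a[i]:  12  2  7  6  5  9  1 11 14 15 10  4  8 13  3
dp:     1  2  2  3  4  2  5  2  1  1  3  5  4  2  6
Maximum is 6.

6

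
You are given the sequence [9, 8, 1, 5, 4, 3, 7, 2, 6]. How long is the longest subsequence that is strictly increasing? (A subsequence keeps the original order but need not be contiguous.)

3

Track the smallest tail for each achievable length (strict):
9 → extends → [9]
8 → replaces 9 → [8]
1 → replaces 8 → [1]
5 → extends → [1, 5]
4 → replaces 5 → [1, 4]
3 → replaces 4 → [1, 3]
7 → extends → [1, 3, 7]
2 → replaces 3 → [1, 2, 7]
6 → replaces 7 → [1, 2, 6]
Three tails, so the longest strictly increasing subsequence has length 3 (e.g. 1, 5, 7).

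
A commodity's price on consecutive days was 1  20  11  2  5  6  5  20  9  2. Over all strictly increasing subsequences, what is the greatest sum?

Let S[i] be the best sum of a strictly increasing subsequence ending at i:
i:      1  2  3  4  5  6  7  8  9 10
a[i]:   1 20 11  2  5  6  5 20  9  2
S:      1 21 12  3  8 14  8 34 23  3
Maximum is 34 (e.g. 1 + 2 + 5 + 6 + 20).

34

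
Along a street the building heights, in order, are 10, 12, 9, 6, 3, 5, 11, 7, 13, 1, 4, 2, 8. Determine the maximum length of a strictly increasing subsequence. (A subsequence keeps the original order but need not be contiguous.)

4

Let dp[i] be the length of the longest such subsequence ending at index i:
i:      1  2  3  4  5  6  7  8  9 10 11 12 13
a[i]:  10 12  9  6  3  5 11  7 13  1  4  2  8
dp:     1  2  1  1  1  2  3  3  4  1  2  2  4
Maximum dp value is 4.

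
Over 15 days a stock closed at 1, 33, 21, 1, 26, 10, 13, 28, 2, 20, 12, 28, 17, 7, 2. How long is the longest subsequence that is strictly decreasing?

Negate each value so 'decreasing' becomes 'increasing', then run patience tails on the negated sequence:
-1 → extends → [-1]
-33 → replaces -1 → [-33]
-21 → extends → [-33, -21]
-1 → extends → [-33, -21, -1]
-26 → replaces -21 → [-33, -26, -1]
-10 → replaces -1 → [-33, -26, -10]
-13 → replaces -10 → [-33, -26, -13]
-28 → replaces -26 → [-33, -28, -13]
-2 → extends → [-33, -28, -13, -2]
-20 → replaces -13 → [-33, -28, -20, -2]
-12 → replaces -2 → [-33, -28, -20, -12]
-28 → already a tail → [-33, -28, -20, -12]
-17 → replaces -12 → [-33, -28, -20, -17]
-7 → extends → [-33, -28, -20, -17, -7]
-2 → extends → [-33, -28, -20, -17, -7, -2]
Six tails, so the longest strictly decreasing subsequence of the original has length 6.

6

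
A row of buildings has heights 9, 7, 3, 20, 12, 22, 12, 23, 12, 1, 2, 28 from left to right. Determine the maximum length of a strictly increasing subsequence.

5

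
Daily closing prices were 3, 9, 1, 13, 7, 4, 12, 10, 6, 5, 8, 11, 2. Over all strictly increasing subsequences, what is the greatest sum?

Let S[i] be the best sum of a strictly increasing subsequence ending at i:
i:      1  2  3  4  5  6  7  8  9 10 11 12 13
a[i]:   3  9  1 13  7  4 12 10  6  5  8 11  2
S:      3 12  1 25 10  7 24 22 13 12 21 33  3
Maximum is 33 (e.g. 3 + 9 + 10 + 11).

33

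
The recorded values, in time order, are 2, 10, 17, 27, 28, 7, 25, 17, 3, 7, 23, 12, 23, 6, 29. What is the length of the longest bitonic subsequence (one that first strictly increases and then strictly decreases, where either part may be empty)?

inc[i] = longest strictly increasing subsequence ending at i; dec[i] = longest strictly decreasing subsequence starting at i:
i:      1  2  3  4  5  6  7  8  9 10 11 12 13 14 15
a[i]:   2 10 17 27 28  7 25 17  3  7 23 12 23  6 29
inc:    1  2  3  4  5  2  4  3  2  3  4  4  5  3  6
dec:    1  3  3  5  5  2  4  3  1  2  3  2  2  1  1
Best peak at i=5 (value 28): inc=5, dec=5, length 5+5−1 = 9.

9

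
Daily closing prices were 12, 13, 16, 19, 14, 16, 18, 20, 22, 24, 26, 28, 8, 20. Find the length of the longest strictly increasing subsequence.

Let dp[i] be the length of the longest such subsequence ending at index i:
i:      1  2  3  4  5  6  7  8  9 10 11 12 13 14
a[i]:  12 13 16 19 14 16 18 20 22 24 26 28  8 20
dp:     1  2  3  4  3  4  5  6  7  8  9 10  1  6
Maximum dp value is 10.

10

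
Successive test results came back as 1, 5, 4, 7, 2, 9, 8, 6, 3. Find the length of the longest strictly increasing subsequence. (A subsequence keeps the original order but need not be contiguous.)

4

Track the smallest tail for each achievable length (strict):
1 → extends → [1]
5 → extends → [1, 5]
4 → replaces 5 → [1, 4]
7 → extends → [1, 4, 7]
2 → replaces 4 → [1, 2, 7]
9 → extends → [1, 2, 7, 9]
8 → replaces 9 → [1, 2, 7, 8]
6 → replaces 7 → [1, 2, 6, 8]
3 → replaces 6 → [1, 2, 3, 8]
Four tails, so the longest strictly increasing subsequence has length 4 (e.g. 1, 5, 7, 9).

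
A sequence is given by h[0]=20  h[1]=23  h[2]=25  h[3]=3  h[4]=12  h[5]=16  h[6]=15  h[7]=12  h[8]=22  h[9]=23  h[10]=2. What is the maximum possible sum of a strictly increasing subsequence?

Let S[i] be the best sum of a strictly increasing subsequence ending at i:
i:      0  1  2  3  4  5  6  7  8  9 10
h[i]:  20 23 25  3 12 16 15 12 22 23  2
S:     20 43 68  3 15 31 30 15 53 76  2
Maximum is 76 (e.g. 3 + 12 + 16 + 22 + 23).

76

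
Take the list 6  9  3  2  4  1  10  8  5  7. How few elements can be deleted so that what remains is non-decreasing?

Fewest deletions = n − (longest non-decreasing subsequence).
i:      1  2  3  4  5  6  7  8  9 10
a[i]:   6  9  3  2  4  1 10  8  5  7
dp:     1  2  1  1  2  1  3  3  3  4
max dp = 4, so deletions = 10 − 4 = 6.

6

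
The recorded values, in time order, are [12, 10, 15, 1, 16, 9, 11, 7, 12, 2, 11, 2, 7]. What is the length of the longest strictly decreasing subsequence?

5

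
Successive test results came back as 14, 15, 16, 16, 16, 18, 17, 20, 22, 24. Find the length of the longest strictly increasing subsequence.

Let dp[i] be the length of the longest such subsequence ending at index i:
i:      1  2  3  4  5  6  7  8  9 10
a[i]:  14 15 16 16 16 18 17 20 22 24
dp:     1  2  3  3  3  4  4  5  6  7
Maximum dp value is 7.

7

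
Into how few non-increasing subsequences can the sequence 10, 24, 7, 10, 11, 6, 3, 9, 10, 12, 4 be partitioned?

4

Place each on the leftmost legal pile:
10 → new pile 1 (tops now [10])
24 → new pile 2 (tops now [10, 24])
7 → pile 1 (tops now [7, 24])
10 → pile 2 (tops now [7, 10])
11 → new pile 3 (tops now [7, 10, 11])
6 → pile 1 (tops now [6, 10, 11])
3 → pile 1 (tops now [3, 10, 11])
9 → pile 2 (tops now [3, 9, 11])
10 → pile 3 (tops now [3, 9, 10])
12 → new pile 4 (tops now [3, 9, 10, 12])
4 → pile 2 (tops now [3, 4, 10, 12])
Four piles.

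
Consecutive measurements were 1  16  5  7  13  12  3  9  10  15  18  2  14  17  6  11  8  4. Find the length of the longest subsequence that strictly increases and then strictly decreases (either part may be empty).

11

inc[i] = longest strictly increasing subsequence ending at i; dec[i] = longest strictly decreasing subsequence starting at i:
i:      1  2  3  4  5  6  7  8  9 10 11 12 13 14 15 16 17 18
a[i]:   1 16  5  7 13 12  3  9 10 15 18  2 14 17  6 11  8  4
inc:    1  2  2  3  4  4  2  4  5  6  7  2  6  7  3  6  4  3
dec:    1  6  3  3  5  4  2  3  3  5  5  1  4  4  2  3  2  1
Best peak at i=11 (value 18): inc=7, dec=5, length 7+5−1 = 11.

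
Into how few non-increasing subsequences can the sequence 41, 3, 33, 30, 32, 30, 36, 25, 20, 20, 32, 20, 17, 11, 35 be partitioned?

The minimum number of non-increasing subsequences covering a sequence equals the length of its longest strictly increasing subsequence.
LIS length is 4 (e.g. 3, 30, 32, 36), so 4 piles are needed.

4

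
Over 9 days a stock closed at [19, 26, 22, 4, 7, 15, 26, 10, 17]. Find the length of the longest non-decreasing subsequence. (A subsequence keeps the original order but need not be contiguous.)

4

Track the smallest tail for each achievable length (allowing ties):
19 → extends → [19]
26 → extends → [19, 26]
22 → replaces 26 → [19, 22]
4 → replaces 19 → [4, 22]
7 → replaces 22 → [4, 7]
15 → extends → [4, 7, 15]
26 → extends → [4, 7, 15, 26]
10 → replaces 15 → [4, 7, 10, 26]
17 → replaces 26 → [4, 7, 10, 17]
Four tails, so the longest non-decreasing subsequence has length 4 (e.g. 4, 7, 15, 26).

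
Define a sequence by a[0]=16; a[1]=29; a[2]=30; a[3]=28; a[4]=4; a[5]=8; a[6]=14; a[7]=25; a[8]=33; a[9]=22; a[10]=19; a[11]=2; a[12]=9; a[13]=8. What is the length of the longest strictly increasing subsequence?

Track the smallest tail for each achievable length (strict):
16 → extends → [16]
29 → extends → [16, 29]
30 → extends → [16, 29, 30]
28 → replaces 29 → [16, 28, 30]
4 → replaces 16 → [4, 28, 30]
8 → replaces 28 → [4, 8, 30]
14 → replaces 30 → [4, 8, 14]
25 → extends → [4, 8, 14, 25]
33 → extends → [4, 8, 14, 25, 33]
22 → replaces 25 → [4, 8, 14, 22, 33]
19 → replaces 22 → [4, 8, 14, 19, 33]
2 → replaces 4 → [2, 8, 14, 19, 33]
9 → replaces 14 → [2, 8, 9, 19, 33]
8 → already a tail → [2, 8, 9, 19, 33]
Five tails, so the longest strictly increasing subsequence has length 5 (e.g. 4, 8, 14, 25, 33).

5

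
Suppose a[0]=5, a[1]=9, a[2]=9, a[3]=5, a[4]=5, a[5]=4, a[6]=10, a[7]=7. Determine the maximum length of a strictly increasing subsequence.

3

Track the smallest tail for each achievable length (strict):
5 → extends → [5]
9 → extends → [5, 9]
9 → already a tail → [5, 9]
5 → already a tail → [5, 9]
5 → already a tail → [5, 9]
4 → replaces 5 → [4, 9]
10 → extends → [4, 9, 10]
7 → replaces 9 → [4, 7, 10]
Three tails, so the longest strictly increasing subsequence has length 3 (e.g. 5, 9, 10).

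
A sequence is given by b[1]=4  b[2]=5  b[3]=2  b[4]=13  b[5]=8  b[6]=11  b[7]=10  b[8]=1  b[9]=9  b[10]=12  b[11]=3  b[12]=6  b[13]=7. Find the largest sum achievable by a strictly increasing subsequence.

Let S[i] be the best sum of a strictly increasing subsequence ending at i:
i:      1  2  3  4  5  6  7  8  9 10 11 12 13
b[i]:   4  5  2 13  8 11 10  1  9 12  3  6  7
S:      4  9  2 22 17 28 27  1 26 40  5 15 22
Maximum is 40 (e.g. 4 + 5 + 8 + 11 + 12).

40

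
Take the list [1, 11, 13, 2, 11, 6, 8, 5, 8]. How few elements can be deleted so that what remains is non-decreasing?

Fewest deletions = n − (longest non-decreasing subsequence).
Patience tails:
1 → extends → [1]
11 → extends → [1, 11]
13 → extends → [1, 11, 13]
2 → replaces 11 → [1, 2, 13]
11 → replaces 13 → [1, 2, 11]
6 → replaces 11 → [1, 2, 6]
8 → extends → [1, 2, 6, 8]
5 → replaces 6 → [1, 2, 5, 8]
8 → extends → [1, 2, 5, 8, 8]
Longest non-decreasing subsequence has length 5, so deletions = 9 − 5 = 4.

4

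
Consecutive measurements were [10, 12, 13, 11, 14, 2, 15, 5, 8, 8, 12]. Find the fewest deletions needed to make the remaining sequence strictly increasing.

Fewest deletions = n − (longest strictly increasing subsequence).
Patience tails:
10 → extends → [10]
12 → extends → [10, 12]
13 → extends → [10, 12, 13]
11 → replaces 12 → [10, 11, 13]
14 → extends → [10, 11, 13, 14]
2 → replaces 10 → [2, 11, 13, 14]
15 → extends → [2, 11, 13, 14, 15]
5 → replaces 11 → [2, 5, 13, 14, 15]
8 → replaces 13 → [2, 5, 8, 14, 15]
8 → already a tail → [2, 5, 8, 14, 15]
12 → replaces 14 → [2, 5, 8, 12, 15]
Longest strictly increasing subsequence has length 5, so deletions = 11 − 5 = 6.

6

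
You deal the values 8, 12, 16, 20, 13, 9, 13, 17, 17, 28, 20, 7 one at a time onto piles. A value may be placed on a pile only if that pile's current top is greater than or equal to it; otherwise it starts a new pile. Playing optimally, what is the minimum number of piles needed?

5

The minimum number of non-increasing subsequences covering a sequence equals the length of its longest strictly increasing subsequence.
LIS length is 5 (e.g. 8, 12, 16, 20, 28), so 5 piles are needed.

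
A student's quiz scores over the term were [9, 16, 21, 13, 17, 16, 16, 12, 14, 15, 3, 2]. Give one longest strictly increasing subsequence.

Patience tails give the LIS length; then backtrack through the dp parents:
9 → extends → [9]
16 → extends → [9, 16]
21 → extends → [9, 16, 21]
13 → replaces 16 → [9, 13, 21]
17 → replaces 21 → [9, 13, 17]
16 → replaces 17 → [9, 13, 16]
16 → already a tail → [9, 13, 16]
12 → replaces 13 → [9, 12, 16]
14 → replaces 16 → [9, 12, 14]
15 → extends → [9, 12, 14, 15]
3 → replaces 9 → [3, 12, 14, 15]
2 → replaces 3 → [2, 12, 14, 15]
Length 4; one witness is 9, 13, 14, 15.

9, 13, 14, 15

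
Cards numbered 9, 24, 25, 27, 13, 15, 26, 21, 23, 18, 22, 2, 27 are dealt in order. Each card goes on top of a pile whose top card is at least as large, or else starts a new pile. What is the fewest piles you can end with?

6

Place each on the leftmost legal pile:
9 → new pile 1 (tops now [9])
24 → new pile 2 (tops now [9, 24])
25 → new pile 3 (tops now [9, 24, 25])
27 → new pile 4 (tops now [9, 24, 25, 27])
13 → pile 2 (tops now [9, 13, 25, 27])
15 → pile 3 (tops now [9, 13, 15, 27])
26 → pile 4 (tops now [9, 13, 15, 26])
21 → pile 4 (tops now [9, 13, 15, 21])
23 → new pile 5 (tops now [9, 13, 15, 21, 23])
18 → pile 4 (tops now [9, 13, 15, 18, 23])
22 → pile 5 (tops now [9, 13, 15, 18, 22])
2 → pile 1 (tops now [2, 13, 15, 18, 22])
27 → new pile 6 (tops now [2, 13, 15, 18, 22, 27])
Six piles.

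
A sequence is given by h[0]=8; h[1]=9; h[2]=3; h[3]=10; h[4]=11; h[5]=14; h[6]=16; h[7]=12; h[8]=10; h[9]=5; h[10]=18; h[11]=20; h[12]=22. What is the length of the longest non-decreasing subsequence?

9

Let dp[i] be the length of the longest such subsequence ending at index i:
i:      0  1  2  3  4  5  6  7  8  9 10 11 12
h[i]:   8  9  3 10 11 14 16 12 10  5 18 20 22
dp:     1  2  1  3  4  5  6  5  4  2  7  8  9
Maximum dp value is 9.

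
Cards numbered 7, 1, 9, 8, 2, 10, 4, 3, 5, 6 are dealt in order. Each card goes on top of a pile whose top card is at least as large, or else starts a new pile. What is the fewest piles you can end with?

5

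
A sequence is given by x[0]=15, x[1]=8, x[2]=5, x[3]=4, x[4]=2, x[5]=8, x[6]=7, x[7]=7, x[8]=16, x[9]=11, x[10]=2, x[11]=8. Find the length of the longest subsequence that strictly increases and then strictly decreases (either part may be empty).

5

inc[i] = longest strictly increasing subsequence ending at i; dec[i] = longest strictly decreasing subsequence starting at i:
i:      0  1  2  3  4  5  6  7  8  9 10 11
x[i]:  15  8  5  4  2  8  7  7 16 11  2  8
inc:    1  1  1  1  1  2  2  2  3  3  1  3
dec:    5  4  3  2  1  3  2  2  3  2  1  1
Best peak at i=0 (value 15): inc=1, dec=5, length 1+5−1 = 5.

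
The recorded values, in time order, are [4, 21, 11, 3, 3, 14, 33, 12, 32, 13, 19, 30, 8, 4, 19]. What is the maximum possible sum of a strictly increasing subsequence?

Let S[i] be the best sum of a strictly increasing subsequence ending at i:
i:      1  2  3  4  5  6  7  8  9 10 11 12 13 14 15
a[i]:   4 21 11  3  3 14 33 12 32 13 19 30  8  4 19
S:      4 25 15  3  3 29 62 27 61 40 59 89 12  7 59
Maximum is 89 (e.g. 4 + 11 + 12 + 13 + 19 + 30).

89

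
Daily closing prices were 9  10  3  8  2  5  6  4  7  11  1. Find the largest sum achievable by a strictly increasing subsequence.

Let S[i] be the best sum of a strictly increasing subsequence ending at i:
i:      1  2  3  4  5  6  7  8  9 10 11
a[i]:   9 10  3  8  2  5  6  4  7 11  1
S:      9 19  3 11  2  8 14  7 21 32  1
Maximum is 32 (e.g. 3 + 5 + 6 + 7 + 11).

32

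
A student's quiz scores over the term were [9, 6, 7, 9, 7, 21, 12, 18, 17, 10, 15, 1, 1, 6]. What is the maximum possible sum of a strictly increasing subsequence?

52

Let S[i] be the best sum of a strictly increasing subsequence ending at i:
i:      1  2  3  4  5  6  7  8  9 10 11 12 13 14
a[i]:   9  6  7  9  7 21 12 18 17 10 15  1  1  6
S:      9  6 13 22 13 43 34 52 51 32 49  1  1  7
Maximum is 52 (e.g. 6 + 7 + 9 + 12 + 18).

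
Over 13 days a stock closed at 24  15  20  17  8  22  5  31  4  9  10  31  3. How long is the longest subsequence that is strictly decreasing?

7

Negate each value so 'decreasing' becomes 'increasing', then run patience tails on the negated sequence:
-24 → extends → [-24]
-15 → extends → [-24, -15]
-20 → replaces -15 → [-24, -20]
-17 → extends → [-24, -20, -17]
-8 → extends → [-24, -20, -17, -8]
-22 → replaces -20 → [-24, -22, -17, -8]
-5 → extends → [-24, -22, -17, -8, -5]
-31 → replaces -24 → [-31, -22, -17, -8, -5]
-4 → extends → [-31, -22, -17, -8, -5, -4]
-9 → replaces -8 → [-31, -22, -17, -9, -5, -4]
-10 → replaces -9 → [-31, -22, -17, -10, -5, -4]
-31 → already a tail → [-31, -22, -17, -10, -5, -4]
-3 → extends → [-31, -22, -17, -10, -5, -4, -3]
Seven tails, so the longest strictly decreasing subsequence of the original has length 7.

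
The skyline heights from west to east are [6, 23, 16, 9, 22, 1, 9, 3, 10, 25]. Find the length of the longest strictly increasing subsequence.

4

Let dp[i] be the length of the longest such subsequence ending at index i:
i:      1  2  3  4  5  6  7  8  9 10
a[i]:   6 23 16  9 22  1  9  3 10 25
dp:     1  2  2  2  3  1  2  2  3  4
Maximum dp value is 4.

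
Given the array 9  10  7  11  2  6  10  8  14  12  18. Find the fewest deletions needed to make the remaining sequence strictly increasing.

Fewest deletions = n − (longest strictly increasing subsequence).
Patience tails:
9 → extends → [9]
10 → extends → [9, 10]
7 → replaces 9 → [7, 10]
11 → extends → [7, 10, 11]
2 → replaces 7 → [2, 10, 11]
6 → replaces 10 → [2, 6, 11]
10 → replaces 11 → [2, 6, 10]
8 → replaces 10 → [2, 6, 8]
14 → extends → [2, 6, 8, 14]
12 → replaces 14 → [2, 6, 8, 12]
18 → extends → [2, 6, 8, 12, 18]
Longest strictly increasing subsequence has length 5, so deletions = 11 − 5 = 6.

6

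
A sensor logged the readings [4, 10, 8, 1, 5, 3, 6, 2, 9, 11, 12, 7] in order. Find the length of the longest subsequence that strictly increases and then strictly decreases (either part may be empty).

inc[i] = longest strictly increasing subsequence ending at i; dec[i] = longest strictly decreasing subsequence starting at i:
i:      1  2  3  4  5  6  7  8  9 10 11 12
a[i]:   4 10  8  1  5  3  6  2  9 11 12  7
inc:    1  2  2  1  2  2  3  2  4  5  6  4
dec:    3  5  4  1  3  2  2  1  2  2  2  1
Best peak at i=11 (value 12): inc=6, dec=2, length 6+2−1 = 7.

7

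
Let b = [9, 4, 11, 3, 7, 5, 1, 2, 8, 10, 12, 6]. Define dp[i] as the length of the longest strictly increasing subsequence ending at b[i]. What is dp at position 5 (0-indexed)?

2

dp[i] = 1 + max{dp[j] : j<i, b[j]<b[i]} (or 1 if no such j):
i:      0  1  2  3  4  5  6  7  8  9 10 11
b[i]:   9  4 11  3  7  5  1  2  8 10 12  6
dp:     1  1  2  1  2  2  1  2  3  4  5  3
At index 5 the value is 2.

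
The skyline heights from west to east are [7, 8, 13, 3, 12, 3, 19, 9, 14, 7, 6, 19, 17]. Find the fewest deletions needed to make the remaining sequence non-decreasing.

8

Fewest deletions = n − (longest non-decreasing subsequence).
i:      1  2  3  4  5  6  7  8  9 10 11 12 13
a[i]:   7  8 13  3 12  3 19  9 14  7  6 19 17
dp:     1  2  3  1  3  2  4  3  4  3  3  5  5
max dp = 5, so deletions = 13 − 5 = 8.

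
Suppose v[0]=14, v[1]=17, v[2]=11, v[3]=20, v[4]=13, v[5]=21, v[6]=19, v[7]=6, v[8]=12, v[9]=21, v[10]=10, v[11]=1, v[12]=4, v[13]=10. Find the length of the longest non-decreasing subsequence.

5

Let dp[i] be the length of the longest such subsequence ending at index i:
i:      0  1  2  3  4  5  6  7  8  9 10 11 12 13
v[i]:  14 17 11 20 13 21 19  6 12 21 10  1  4 10
dp:     1  2  1  3  2  4  3  1  2  5  2  1  2  3
Maximum dp value is 5.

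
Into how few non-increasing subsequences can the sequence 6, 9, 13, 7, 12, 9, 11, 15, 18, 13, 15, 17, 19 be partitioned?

The minimum number of non-increasing subsequences covering a sequence equals the length of its longest strictly increasing subsequence.
LIS length is 8 (e.g. 6, 7, 9, 11, 13, 15, 17, 19), so 8 piles are needed.

8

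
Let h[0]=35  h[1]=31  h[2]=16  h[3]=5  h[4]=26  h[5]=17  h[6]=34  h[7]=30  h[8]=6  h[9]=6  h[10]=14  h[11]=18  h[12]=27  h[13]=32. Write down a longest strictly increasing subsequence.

Patience tails give the LIS length; then backtrack through the dp parents:
35 → extends → [35]
31 → replaces 35 → [31]
16 → replaces 31 → [16]
5 → replaces 16 → [5]
26 → extends → [5, 26]
17 → replaces 26 → [5, 17]
34 → extends → [5, 17, 34]
30 → replaces 34 → [5, 17, 30]
6 → replaces 17 → [5, 6, 30]
6 → already a tail → [5, 6, 30]
14 → replaces 30 → [5, 6, 14]
18 → extends → [5, 6, 14, 18]
27 → extends → [5, 6, 14, 18, 27]
32 → extends → [5, 6, 14, 18, 27, 32]
Length 6; one witness is 5, 6, 14, 18, 27, 32.

5, 6, 14, 18, 27, 32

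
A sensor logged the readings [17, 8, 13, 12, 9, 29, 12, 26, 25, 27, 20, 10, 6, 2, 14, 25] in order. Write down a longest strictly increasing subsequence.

8, 9, 12, 26, 27

Patience tails give the LIS length; then backtrack through the dp parents:
17 → extends → [17]
8 → replaces 17 → [8]
13 → extends → [8, 13]
12 → replaces 13 → [8, 12]
9 → replaces 12 → [8, 9]
29 → extends → [8, 9, 29]
12 → replaces 29 → [8, 9, 12]
26 → extends → [8, 9, 12, 26]
25 → replaces 26 → [8, 9, 12, 25]
27 → extends → [8, 9, 12, 25, 27]
20 → replaces 25 → [8, 9, 12, 20, 27]
10 → replaces 12 → [8, 9, 10, 20, 27]
6 → replaces 8 → [6, 9, 10, 20, 27]
2 → replaces 6 → [2, 9, 10, 20, 27]
14 → replaces 20 → [2, 9, 10, 14, 27]
25 → replaces 27 → [2, 9, 10, 14, 25]
Length 5; one witness is 8, 9, 12, 26, 27.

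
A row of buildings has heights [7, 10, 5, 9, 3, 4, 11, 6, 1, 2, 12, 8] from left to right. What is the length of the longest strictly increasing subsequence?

Track the smallest tail for each achievable length (strict):
7 → extends → [7]
10 → extends → [7, 10]
5 → replaces 7 → [5, 10]
9 → replaces 10 → [5, 9]
3 → replaces 5 → [3, 9]
4 → replaces 9 → [3, 4]
11 → extends → [3, 4, 11]
6 → replaces 11 → [3, 4, 6]
1 → replaces 3 → [1, 4, 6]
2 → replaces 4 → [1, 2, 6]
12 → extends → [1, 2, 6, 12]
8 → replaces 12 → [1, 2, 6, 8]
Four tails, so the longest strictly increasing subsequence has length 4 (e.g. 7, 10, 11, 12).

4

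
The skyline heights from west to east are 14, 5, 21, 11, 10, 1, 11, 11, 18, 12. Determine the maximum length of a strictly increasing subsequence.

Let dp[i] be the length of the longest such subsequence ending at index i:
i:      1  2  3  4  5  6  7  8  9 10
a[i]:  14  5 21 11 10  1 11 11 18 12
dp:     1  1  2  2  2  1  3  3  4  4
Maximum dp value is 4.

4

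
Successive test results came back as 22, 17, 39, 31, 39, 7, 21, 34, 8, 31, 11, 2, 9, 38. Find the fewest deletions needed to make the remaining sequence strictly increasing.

10

Fewest deletions = n − (longest strictly increasing subsequence).
Patience tails:
22 → extends → [22]
17 → replaces 22 → [17]
39 → extends → [17, 39]
31 → replaces 39 → [17, 31]
39 → extends → [17, 31, 39]
7 → replaces 17 → [7, 31, 39]
21 → replaces 31 → [7, 21, 39]
34 → replaces 39 → [7, 21, 34]
8 → replaces 21 → [7, 8, 34]
31 → replaces 34 → [7, 8, 31]
11 → replaces 31 → [7, 8, 11]
2 → replaces 7 → [2, 8, 11]
9 → replaces 11 → [2, 8, 9]
38 → extends → [2, 8, 9, 38]
Longest strictly increasing subsequence has length 4, so deletions = 14 − 4 = 10.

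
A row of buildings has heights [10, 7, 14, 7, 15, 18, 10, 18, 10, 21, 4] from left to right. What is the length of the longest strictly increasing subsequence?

Track the smallest tail for each achievable length (strict):
10 → extends → [10]
7 → replaces 10 → [7]
14 → extends → [7, 14]
7 → already a tail → [7, 14]
15 → extends → [7, 14, 15]
18 → extends → [7, 14, 15, 18]
10 → replaces 14 → [7, 10, 15, 18]
18 → already a tail → [7, 10, 15, 18]
10 → already a tail → [7, 10, 15, 18]
21 → extends → [7, 10, 15, 18, 21]
4 → replaces 7 → [4, 10, 15, 18, 21]
Five tails, so the longest strictly increasing subsequence has length 5 (e.g. 10, 14, 15, 18, 21).

5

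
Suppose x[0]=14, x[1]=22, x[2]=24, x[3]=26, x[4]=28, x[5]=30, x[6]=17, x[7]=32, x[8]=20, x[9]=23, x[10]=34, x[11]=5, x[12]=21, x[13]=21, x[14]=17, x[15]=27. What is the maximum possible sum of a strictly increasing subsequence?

210

Let S[i] be the best sum of a strictly increasing subsequence ending at i:
i:       0   1   2   3   4   5   6   7   8   9  10  11  12  13  14  15
x[i]:   14  22  24  26  28  30  17  32  20  23  34   5  21  21  17  27
S:      14  36  60  86 114 144  31 176  51  74 210   5  72  72  31 113
Maximum is 210 (e.g. 14 + 22 + 24 + 26 + 28 + 30 + 32 + 34).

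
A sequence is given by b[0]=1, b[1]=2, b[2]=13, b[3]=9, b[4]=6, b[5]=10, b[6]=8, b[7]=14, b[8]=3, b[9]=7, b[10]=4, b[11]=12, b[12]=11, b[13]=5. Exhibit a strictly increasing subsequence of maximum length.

1, 2, 9, 10, 14

Patience tails give the LIS length; then backtrack through the dp parents:
1 → extends → [1]
2 → extends → [1, 2]
13 → extends → [1, 2, 13]
9 → replaces 13 → [1, 2, 9]
6 → replaces 9 → [1, 2, 6]
10 → extends → [1, 2, 6, 10]
8 → replaces 10 → [1, 2, 6, 8]
14 → extends → [1, 2, 6, 8, 14]
3 → replaces 6 → [1, 2, 3, 8, 14]
7 → replaces 8 → [1, 2, 3, 7, 14]
4 → replaces 7 → [1, 2, 3, 4, 14]
12 → replaces 14 → [1, 2, 3, 4, 12]
11 → replaces 12 → [1, 2, 3, 4, 11]
5 → replaces 11 → [1, 2, 3, 4, 5]
Length 5; one witness is 1, 2, 9, 10, 14.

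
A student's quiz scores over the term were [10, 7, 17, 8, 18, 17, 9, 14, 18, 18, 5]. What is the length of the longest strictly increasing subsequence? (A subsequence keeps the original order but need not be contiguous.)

5

Track the smallest tail for each achievable length (strict):
10 → extends → [10]
7 → replaces 10 → [7]
17 → extends → [7, 17]
8 → replaces 17 → [7, 8]
18 → extends → [7, 8, 18]
17 → replaces 18 → [7, 8, 17]
9 → replaces 17 → [7, 8, 9]
14 → extends → [7, 8, 9, 14]
18 → extends → [7, 8, 9, 14, 18]
18 → already a tail → [7, 8, 9, 14, 18]
5 → replaces 7 → [5, 8, 9, 14, 18]
Five tails, so the longest strictly increasing subsequence has length 5 (e.g. 7, 8, 9, 14, 18).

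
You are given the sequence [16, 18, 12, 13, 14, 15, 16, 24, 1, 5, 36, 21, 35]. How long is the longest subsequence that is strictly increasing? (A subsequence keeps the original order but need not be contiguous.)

7

Track the smallest tail for each achievable length (strict):
16 → extends → [16]
18 → extends → [16, 18]
12 → replaces 16 → [12, 18]
13 → replaces 18 → [12, 13]
14 → extends → [12, 13, 14]
15 → extends → [12, 13, 14, 15]
16 → extends → [12, 13, 14, 15, 16]
24 → extends → [12, 13, 14, 15, 16, 24]
1 → replaces 12 → [1, 13, 14, 15, 16, 24]
5 → replaces 13 → [1, 5, 14, 15, 16, 24]
36 → extends → [1, 5, 14, 15, 16, 24, 36]
21 → replaces 24 → [1, 5, 14, 15, 16, 21, 36]
35 → replaces 36 → [1, 5, 14, 15, 16, 21, 35]
Seven tails, so the longest strictly increasing subsequence has length 7 (e.g. 12, 13, 14, 15, 16, 24, 36).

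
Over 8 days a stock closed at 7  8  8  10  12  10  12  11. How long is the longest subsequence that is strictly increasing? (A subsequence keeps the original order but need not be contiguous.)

4

Let dp[i] be the length of the longest such subsequence ending at index i:
i:      1  2  3  4  5  6  7  8
a[i]:   7  8  8 10 12 10 12 11
dp:     1  2  2  3  4  3  4  4
Maximum dp value is 4.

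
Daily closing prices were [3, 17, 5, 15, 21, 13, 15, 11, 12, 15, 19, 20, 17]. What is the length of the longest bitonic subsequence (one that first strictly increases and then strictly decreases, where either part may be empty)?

inc[i] = longest strictly increasing subsequence ending at i; dec[i] = longest strictly decreasing subsequence starting at i:
i:      1  2  3  4  5  6  7  8  9 10 11 12 13
a[i]:   3 17  5 15 21 13 15 11 12 15 19 20 17
inc:    1  2  2  3  4  3  4  3  4  5  6  7  6
dec:    1  4  1  3  3  2  2  1  1  1  2  2  1
Best peak at i=12 (value 20): inc=7, dec=2, length 7+2−1 = 8.

8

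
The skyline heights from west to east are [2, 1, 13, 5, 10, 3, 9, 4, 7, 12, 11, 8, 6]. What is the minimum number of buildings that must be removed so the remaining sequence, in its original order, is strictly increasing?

Fewest deletions = n − (longest strictly increasing subsequence).
i:      1  2  3  4  5  6  7  8  9 10 11 12 13
a[i]:   2  1 13  5 10  3  9  4  7 12 11  8  6
dp:     1  1  2  2  3  2  3  3  4  5  5  5  4
max dp = 5, so deletions = 13 − 5 = 8.

8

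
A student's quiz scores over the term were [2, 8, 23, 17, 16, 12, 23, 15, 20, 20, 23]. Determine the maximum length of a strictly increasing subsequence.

Track the smallest tail for each achievable length (strict):
2 → extends → [2]
8 → extends → [2, 8]
23 → extends → [2, 8, 23]
17 → replaces 23 → [2, 8, 17]
16 → replaces 17 → [2, 8, 16]
12 → replaces 16 → [2, 8, 12]
23 → extends → [2, 8, 12, 23]
15 → replaces 23 → [2, 8, 12, 15]
20 → extends → [2, 8, 12, 15, 20]
20 → already a tail → [2, 8, 12, 15, 20]
23 → extends → [2, 8, 12, 15, 20, 23]
Six tails, so the longest strictly increasing subsequence has length 6 (e.g. 2, 8, 12, 15, 20, 23).

6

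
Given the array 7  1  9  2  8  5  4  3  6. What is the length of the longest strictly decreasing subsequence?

Negate each value so 'decreasing' becomes 'increasing', then run patience tails on the negated sequence:
-7 → extends → [-7]
-1 → extends → [-7, -1]
-9 → replaces -7 → [-9, -1]
-2 → replaces -1 → [-9, -2]
-8 → replaces -2 → [-9, -8]
-5 → extends → [-9, -8, -5]
-4 → extends → [-9, -8, -5, -4]
-3 → extends → [-9, -8, -5, -4, -3]
-6 → replaces -5 → [-9, -8, -6, -4, -3]
Five tails, so the longest strictly decreasing subsequence of the original has length 5.

5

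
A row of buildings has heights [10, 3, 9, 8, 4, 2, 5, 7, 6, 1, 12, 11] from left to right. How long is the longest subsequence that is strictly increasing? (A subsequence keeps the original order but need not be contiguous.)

5

Track the smallest tail for each achievable length (strict):
10 → extends → [10]
3 → replaces 10 → [3]
9 → extends → [3, 9]
8 → replaces 9 → [3, 8]
4 → replaces 8 → [3, 4]
2 → replaces 3 → [2, 4]
5 → extends → [2, 4, 5]
7 → extends → [2, 4, 5, 7]
6 → replaces 7 → [2, 4, 5, 6]
1 → replaces 2 → [1, 4, 5, 6]
12 → extends → [1, 4, 5, 6, 12]
11 → replaces 12 → [1, 4, 5, 6, 11]
Five tails, so the longest strictly increasing subsequence has length 5 (e.g. 3, 4, 5, 7, 12).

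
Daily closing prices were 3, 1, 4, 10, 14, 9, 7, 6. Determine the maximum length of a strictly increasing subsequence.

4

Track the smallest tail for each achievable length (strict):
3 → extends → [3]
1 → replaces 3 → [1]
4 → extends → [1, 4]
10 → extends → [1, 4, 10]
14 → extends → [1, 4, 10, 14]
9 → replaces 10 → [1, 4, 9, 14]
7 → replaces 9 → [1, 4, 7, 14]
6 → replaces 7 → [1, 4, 6, 14]
Four tails, so the longest strictly increasing subsequence has length 4 (e.g. 3, 4, 10, 14).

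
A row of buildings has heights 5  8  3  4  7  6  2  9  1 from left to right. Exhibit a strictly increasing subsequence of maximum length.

Patience tails give the LIS length; then backtrack through the dp parents:
5 → extends → [5]
8 → extends → [5, 8]
3 → replaces 5 → [3, 8]
4 → replaces 8 → [3, 4]
7 → extends → [3, 4, 7]
6 → replaces 7 → [3, 4, 6]
2 → replaces 3 → [2, 4, 6]
9 → extends → [2, 4, 6, 9]
1 → replaces 2 → [1, 4, 6, 9]
Length 4; one witness is 3, 4, 7, 9.

3, 4, 7, 9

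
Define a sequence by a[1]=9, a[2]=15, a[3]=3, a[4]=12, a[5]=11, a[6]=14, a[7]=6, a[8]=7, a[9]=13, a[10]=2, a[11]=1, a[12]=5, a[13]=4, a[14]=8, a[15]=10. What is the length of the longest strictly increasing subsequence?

5

Track the smallest tail for each achievable length (strict):
9 → extends → [9]
15 → extends → [9, 15]
3 → replaces 9 → [3, 15]
12 → replaces 15 → [3, 12]
11 → replaces 12 → [3, 11]
14 → extends → [3, 11, 14]
6 → replaces 11 → [3, 6, 14]
7 → replaces 14 → [3, 6, 7]
13 → extends → [3, 6, 7, 13]
2 → replaces 3 → [2, 6, 7, 13]
1 → replaces 2 → [1, 6, 7, 13]
5 → replaces 6 → [1, 5, 7, 13]
4 → replaces 5 → [1, 4, 7, 13]
8 → replaces 13 → [1, 4, 7, 8]
10 → extends → [1, 4, 7, 8, 10]
Five tails, so the longest strictly increasing subsequence has length 5 (e.g. 3, 6, 7, 8, 10).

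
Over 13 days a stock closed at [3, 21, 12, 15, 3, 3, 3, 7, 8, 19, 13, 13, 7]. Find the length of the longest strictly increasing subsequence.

4

Let dp[i] be the length of the longest such subsequence ending at index i:
i:      1  2  3  4  5  6  7  8  9 10 11 12 13
a[i]:   3 21 12 15  3  3  3  7  8 19 13 13  7
dp:     1  2  2  3  1  1  1  2  3  4  4  4  2
Maximum dp value is 4.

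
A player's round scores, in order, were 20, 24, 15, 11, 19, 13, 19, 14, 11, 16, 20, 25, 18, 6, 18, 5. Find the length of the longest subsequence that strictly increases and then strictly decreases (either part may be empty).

inc[i] = longest strictly increasing subsequence ending at i; dec[i] = longest strictly decreasing subsequence starting at i:
i:      1  2  3  4  5  6  7  8  9 10 11 12 13 14 15 16
a[i]:  20 24 15 11 19 13 19 14 11 16 20 25 18  6 18  5
inc:    1  2  1  1  2  2  3  3  1  4  5  6  5  1  5  1
dec:    6  6  5  3  5  4  5  4  3  3  4  4  3  2  2  1
Best peak at i=12 (value 25): inc=6, dec=4, length 6+4−1 = 9.

9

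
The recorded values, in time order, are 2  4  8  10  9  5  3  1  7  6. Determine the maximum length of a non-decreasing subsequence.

4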